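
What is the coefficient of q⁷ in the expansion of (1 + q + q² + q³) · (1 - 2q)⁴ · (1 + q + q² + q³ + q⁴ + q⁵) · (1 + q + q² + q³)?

-3

(1 + q + q² + q³) has coefficients 1,1,1,1 for degrees 0…3.
(1 - 2q)⁴ has coefficients 1,-8,24,-32,16,0,0,0 for degrees 0…7.
Multiplying by (1 + q + q² + q³ + q⁴ + q⁵) gives running coefficients 1,-7,17,-15,1,1,0,8 for degrees 0…7.
Finally multiplying by (1 + q + q² + q³), the product of all factors after the first has coefficients 1,-6,11,-4,-4,4,-13,10 for degrees 0…7.
[q⁷] = 1·10 + 1·(-13) + 1·4 + 1·(-4) = -3.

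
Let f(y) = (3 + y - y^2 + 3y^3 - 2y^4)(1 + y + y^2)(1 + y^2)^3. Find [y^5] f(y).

22

(3 + y - y^2 + 3y^3 - 2y^4) has coefficients 3,1,-1,3,-2 for degrees 0…4.
(1 + y + y^2) has coefficients 1,1,1,0,0,0 for degrees 0…5.
Finally multiplying by (1 + y^2)^3, the product of all factors after the first has coefficients 1,1,4,3,6,3 for degrees 0…5.
[y^5] = 3·3 + 1·6 − 1·3 + 3·4 − 2·1 = 22.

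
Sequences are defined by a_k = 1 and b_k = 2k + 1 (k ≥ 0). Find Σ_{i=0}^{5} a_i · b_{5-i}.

36

Write out a_i and b_{5-i} for i = 0,…,5 and sum the products.
Σ = 1·11 + 1·9 + 1·7 + 1·5 + 1·3 + 1·1 = 36.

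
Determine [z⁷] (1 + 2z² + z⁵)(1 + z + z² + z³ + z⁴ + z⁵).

(1 + 2z² + z⁵) has coefficients 1,0,2,0,0,1 for degrees 0…5.
(1 + z + z² + z³ + z⁴ + z⁵) has coefficients 1,1,1,1,1,1,0,0 for degrees 0…7.
[z⁷] = 1·0 + 2·1 + 1·1 = 3.

3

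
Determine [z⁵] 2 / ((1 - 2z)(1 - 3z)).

The denominator gives the recurrence a_n = 5a_(n−1) − 6a_(n−2) for n ≥ 2; the numerator fixes a_0 = 2, a_1 = 10.
Iterating: 2, 10, 38, 130, 422, 1330, so a_5 = 1330.

1330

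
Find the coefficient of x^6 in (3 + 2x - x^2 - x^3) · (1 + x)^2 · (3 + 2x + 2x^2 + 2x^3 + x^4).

-4

(3 + 2x - x^2 - x^3) has coefficients 3,2,-1,-1 for degrees 0…3.
(1 + x)^2 has coefficients 1,2,1,0,0,0,0 for degrees 0…6.
Finally multiplying by (3 + 2x + 2x^2 + 2x^3 + x^4), the product of all factors after the first has coefficients 3,8,9,8,7,4,1 for degrees 0…6.
[x^6] = 3·1 + 2·4 − 1·7 − 1·8 = -4.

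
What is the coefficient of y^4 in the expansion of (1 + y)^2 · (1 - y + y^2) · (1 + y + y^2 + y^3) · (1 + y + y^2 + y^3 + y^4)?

11

(1 + y)^2 has coefficients 1,2,1 for degrees 0…2.
(1 - y + y^2) has coefficients 1,-1,1,0,0 for degrees 0…4.
Multiplying by (1 + y + y^2 + y^3) gives running coefficients 1,0,1,1,0 for degrees 0…4.
Finally multiplying by (1 + y + y^2 + y^3 + y^4), the product of all factors after the first has coefficients 1,1,2,3,3 for degrees 0…4.
[y^4] = 1·3 + 2·3 + 1·2 = 11.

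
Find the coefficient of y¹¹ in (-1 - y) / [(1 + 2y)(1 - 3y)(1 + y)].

-105469

Partial fractions give a closed form: a_n = (-2/5)·(-2)^n + (-3/5)·3^n.
At n = 11: a_11 = -105469.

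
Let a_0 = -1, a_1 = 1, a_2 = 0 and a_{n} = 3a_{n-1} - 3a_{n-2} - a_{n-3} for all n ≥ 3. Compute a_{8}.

The ordinary generating function has denominator 1 - 3y + 3y^2 + y^3.
Iterating the recurrence: a_0,…,a_{8} = -1, 1, 0, -2, -7, -15, -22, -14, 39.

39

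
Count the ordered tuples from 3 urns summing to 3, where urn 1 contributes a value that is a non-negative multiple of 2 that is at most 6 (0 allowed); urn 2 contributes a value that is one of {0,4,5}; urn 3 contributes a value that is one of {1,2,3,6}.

2

The generating function for the choices is (1 + z^2 + z^4 + z^6)·(1 + z^4 + z^5)·(z + z^2 + z^3 + z^6); the count is [z^3].
(1 + z^2 + z^4 + z^6) has coefficients 1,0,1,0 for degrees 0…3.
(1 + z^4 + z^5) has coefficients 1,0,0,0 for degrees 0…3.
Finally multiplying by (z + z^2 + z^3 + z^6), the product of all factors after the first has coefficients 0,1,1,1 for degrees 0…3.
[z^3] = 1·1 + 1·1 = 2.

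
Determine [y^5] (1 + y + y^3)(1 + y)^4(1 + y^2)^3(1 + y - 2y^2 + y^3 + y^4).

(1 + y + y^3) has coefficients 1,1,0,1 for degrees 0…3.
(1 + y)^4 has coefficients 1,4,6,4,1,0 for degrees 0…5.
Multiplying by (1 + y^2)^3 gives running coefficients 1,4,9,16,22,24 for degrees 0…5.
Finally multiplying by (1 + y - 2y^2 + y^3 + y^4), the product of all factors after the first has coefficients 1,5,11,18,25,27 for degrees 0…5.
[y^5] = 1·27 + 1·25 + 1·11 = 63.

63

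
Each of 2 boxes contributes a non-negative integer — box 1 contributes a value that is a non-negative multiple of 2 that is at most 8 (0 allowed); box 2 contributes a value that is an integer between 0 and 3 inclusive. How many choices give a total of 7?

2

The generating function for the choices is (1 + q² + q⁴ + q⁶ + q⁸)·(1 + q + q² + q³); the count is [q⁷].
(1 + q² + q⁴ + q⁶ + q⁸) has coefficients 1,0,1,0,1,0,1,0 for degrees 0…7.
(1 + q + q² + q³) has coefficients 1,1,1,1,0,0,0,0 for degrees 0…7.
[q⁷] = 1·0 + 1·0 + 1·1 + 1·1 = 2.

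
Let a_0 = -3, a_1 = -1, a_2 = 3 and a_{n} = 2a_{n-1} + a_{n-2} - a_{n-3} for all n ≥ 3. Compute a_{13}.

The ordinary generating function has denominator 1 - 2z - z^2 + z^3.
Iterating the recurrence: a_0,…,a_{13} = -3, -1, 3, 8, 20, 45, 102, 229, 515, 1157, 2600, 5842, 13127, 29496.

29496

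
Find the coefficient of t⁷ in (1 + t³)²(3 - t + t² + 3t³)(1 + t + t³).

(1 + t³)² has coefficients 1,0,0,2,0,0,1 for degrees 0…6.
(3 - t + t² + 3t³) has coefficients 3,-1,1,3,0,0,0,0 for degrees 0…7.
Finally multiplying by (1 + t + t³), the product of all factors after the first has coefficients 3,2,0,7,2,1,3,0 for degrees 0…7.
[t⁷] = 1·0 + 2·2 + 1·2 = 6.

6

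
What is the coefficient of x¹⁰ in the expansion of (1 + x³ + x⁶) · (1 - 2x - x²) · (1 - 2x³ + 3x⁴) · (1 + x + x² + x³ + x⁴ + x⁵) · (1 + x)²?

(1 + x³ + x⁶) has coefficients 1,0,0,1,0,0,1 for degrees 0…6.
(1 - 2x - x²) has coefficients 1,-2,-1,0,0,0,0,0,0,0,0 for degrees 0…10.
Multiplying by (1 - 2x³ + 3x⁴) gives running coefficients 1,-2,-1,-2,7,-4,-3,0,0,0,0 for degrees 0…10.
Multiplying by (1 + x + x² + x³ + x⁴ + x⁵) gives running coefficients 1,-1,-2,-4,3,-1,-5,-3,-2,0,-7 for degrees 0…10.
Finally multiplying by (1 + x)², the product of all factors after the first has coefficients 1,1,-3,-9,-7,1,-4,-14,-13,-7,-9 for degrees 0…10.
[x¹⁰] = 1·(-9) + 1·(-14) + 1·(-7) = -30.

-30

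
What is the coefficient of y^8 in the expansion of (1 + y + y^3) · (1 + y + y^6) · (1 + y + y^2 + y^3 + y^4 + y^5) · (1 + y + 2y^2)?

(1 + y + y^3) has coefficients 1,1,0,1 for degrees 0…3.
(1 + y + y^6) has coefficients 1,1,0,0,0,0,1,0,0 for degrees 0…8.
Multiplying by (1 + y + y^2 + y^3 + y^4 + y^5) gives running coefficients 1,2,2,2,2,2,2,1,1 for degrees 0…8.
Finally multiplying by (1 + y + 2y^2), the product of all factors after the first has coefficients 1,3,6,8,8,8,8,7,6 for degrees 0…8.
[y^8] = 1·6 + 1·7 + 1·8 = 21.

21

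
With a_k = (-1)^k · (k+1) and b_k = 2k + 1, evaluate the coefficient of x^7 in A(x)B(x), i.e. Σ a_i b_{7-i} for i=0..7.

4

Write out a_i and b_{7-i} for i = 0,…,7 and sum the products.
Σ = 1·15 − 2·13 + 3·11 − 4·9 + 5·7 − 6·5 + 7·3 − 8·1 = 4.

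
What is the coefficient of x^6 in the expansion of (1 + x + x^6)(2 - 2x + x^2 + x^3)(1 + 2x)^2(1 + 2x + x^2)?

35

(1 + x + x^6) has coefficients 1,1,0,0,0,0,1 for degrees 0…6.
(2 - 2x + x^2 + x^3) has coefficients 2,-2,1,1,0,0,0 for degrees 0…6.
Multiplying by (1 + 2x)^2 gives running coefficients 2,6,1,-3,8,4,0 for degrees 0…6.
Finally multiplying by (1 + 2x + x^2), the product of all factors after the first has coefficients 2,10,15,5,3,17,16 for degrees 0…6.
[x^6] = 1·16 + 1·17 + 1·2 = 35.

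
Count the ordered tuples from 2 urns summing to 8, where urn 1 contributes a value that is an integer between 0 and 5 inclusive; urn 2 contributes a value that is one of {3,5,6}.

3

The generating function for the choices is (1 + t + t^2 + t^3 + t^4 + t^5)·(t^3 + t^5 + t^6); the count is [t^8].
(1 + t + t^2 + t^3 + t^4 + t^5) has coefficients 1,1,1,1,1,1 for degrees 0…5.
(t^3 + t^5 + t^6) has coefficients 0,0,0,1,0,1,1,0,0 for degrees 0…8.
[t^8] = 1·0 + 1·0 + 1·1 + 1·1 + 1·0 + 1·1 = 3.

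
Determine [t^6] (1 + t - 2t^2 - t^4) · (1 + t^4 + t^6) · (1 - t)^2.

(1 + t - 2t^2 - t^4) has coefficients 1,1,-2,0,-1 for degrees 0…4.
(1 + t^4 + t^6) has coefficients 1,0,0,0,1,0,1 for degrees 0…6.
Finally multiplying by (1 - t)^2, the product of all factors after the first has coefficients 1,-2,1,0,1,-2,2 for degrees 0…6.
[t^6] = 1·2 + 1·(-2) − 2·1 − 1·1 = -3.

-3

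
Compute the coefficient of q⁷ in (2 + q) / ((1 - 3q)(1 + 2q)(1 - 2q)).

8827

Partial fractions give a closed form: a_n = (21/5)·3^n + (3/10)·(-2)^n + (-5/2)·2^n.
At n = 7: a_7 = 8827.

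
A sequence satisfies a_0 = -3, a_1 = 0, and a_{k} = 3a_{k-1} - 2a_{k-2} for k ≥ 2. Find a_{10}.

3066

The ordinary generating function has denominator 1 - 3x + 2x^2.
Iterating the recurrence: a_0,…,a_{10} = -3, 0, 6, 18, 42, 90, 186, 378, 762, 1530, 3066.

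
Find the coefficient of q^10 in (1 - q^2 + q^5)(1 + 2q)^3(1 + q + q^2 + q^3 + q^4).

(1 - q^2 + q^5) has coefficients 1,0,-1,0,0,1 for degrees 0…5.
(1 + 2q)^3 has coefficients 1,6,12,8,0,0,0,0,0,0,0 for degrees 0…10.
Finally multiplying by (1 + q + q^2 + q^3 + q^4), the product of all factors after the first has coefficients 1,7,19,27,27,26,20,8,0,0,0 for degrees 0…10.
[q^10] = 1·0 − 1·0 + 1·26 = 26.

26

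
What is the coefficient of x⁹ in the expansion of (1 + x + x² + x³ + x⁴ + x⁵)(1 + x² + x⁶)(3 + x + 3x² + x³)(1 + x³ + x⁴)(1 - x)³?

3

(1 + x + x² + x³ + x⁴ + x⁵) has coefficients 1,1,1,1,1,1 for degrees 0…5.
(1 + x² + x⁶) has coefficients 1,0,1,0,0,0,1,0,0,0 for degrees 0…9.
Multiplying by (3 + x + 3x² + x³) gives running coefficients 3,1,6,2,3,1,3,1,3,1 for degrees 0…9.
Multiplying by (1 + x³ + x⁴) gives running coefficients 3,1,6,5,7,8,11,6,7,5 for degrees 0…9.
Finally multiplying by (1 - x)³, the product of all factors after the first has coefficients 3,-8,12,-13,9,-4,3,-10,14,-9 for degrees 0…9.
[x⁹] = 1·(-9) + 1·14 + 1·(-10) + 1·3 + 1·(-4) + 1·9 = 3.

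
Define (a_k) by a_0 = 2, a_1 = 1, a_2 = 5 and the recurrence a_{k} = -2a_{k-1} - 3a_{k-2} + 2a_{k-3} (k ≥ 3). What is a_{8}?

The ordinary generating function has denominator 1 + 2x + 3x^2 - 2x^3.
Iterating the recurrence: a_0,…,a_{8} = 2, 1, 5, -9, 5, 27, -87, 103, 109.

109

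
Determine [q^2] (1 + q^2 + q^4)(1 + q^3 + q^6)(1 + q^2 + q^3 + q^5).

2

(1 + q^2 + q^4) has coefficients 1,0,1 for degrees 0…2.
(1 + q^3 + q^6) has coefficients 1,0,0 for degrees 0…2.
Finally multiplying by (1 + q^2 + q^3 + q^5), the product of all factors after the first has coefficients 1,0,1 for degrees 0…2.
[q^2] = 1·1 + 1·1 = 2.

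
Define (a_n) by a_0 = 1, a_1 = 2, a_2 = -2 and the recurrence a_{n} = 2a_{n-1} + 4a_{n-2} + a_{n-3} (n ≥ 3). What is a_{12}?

98641

The ordinary generating function has denominator 1 - 2q - 4q^2 - q^3.
Iterating the recurrence: a_0,…,a_{12} = 1, 2, -2, 5, 4, 26, 73, 254, 826, 2741, 9040, 29870, 98641.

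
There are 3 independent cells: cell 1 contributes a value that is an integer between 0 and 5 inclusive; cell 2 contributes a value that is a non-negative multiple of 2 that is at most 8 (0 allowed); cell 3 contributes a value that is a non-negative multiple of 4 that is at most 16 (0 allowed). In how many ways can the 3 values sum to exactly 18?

The generating function for the choices is (1 + y + y² + y³ + y⁴ + y⁵)·(1 + y² + y⁴ + y⁶ + y⁸)·(1 + y⁴ + y⁸ + y¹² + y¹⁶); the count is [y¹⁸].
(1 + y + y² + y³ + y⁴ + y⁵) has coefficients 1,1,1,1,1,1 for degrees 0…5.
(1 + y² + y⁴ + y⁶ + y⁸) has coefficients 1,0,1,0,1,0,1,0,1,0,0,0,0,0,0,0,0,0,0 for degrees 0…18.
Finally multiplying by (1 + y⁴ + y⁸ + y¹² + y¹⁶), the product of all factors after the first has coefficients 1,0,1,0,2,0,2,0,3,0,2,0,3,0,2,0,3,0,2 for degrees 0…18.
[y¹⁸] = 1·2 + 1·0 + 1·3 + 1·0 + 1·2 + 1·0 = 7.

7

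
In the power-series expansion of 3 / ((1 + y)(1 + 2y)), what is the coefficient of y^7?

The denominator gives the recurrence a_n = −3a_(n−1) − 2a_(n−2) for n ≥ 2; the numerator fixes a_0 = 3, a_1 = -9.
Iterating: 3, -9, 21, -45, 93, -189, 381, -765, so a_7 = -765.

-765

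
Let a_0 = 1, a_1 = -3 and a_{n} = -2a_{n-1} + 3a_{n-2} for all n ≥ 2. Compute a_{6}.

729

The ordinary generating function has denominator 1 + 2t - 3t^2.
Iterating the recurrence: a_0,…,a_{6} = 1, -3, 9, -27, 81, -243, 729.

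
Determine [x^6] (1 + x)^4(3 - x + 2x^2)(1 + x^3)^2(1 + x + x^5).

(1 + x)^4 has coefficients 1,4,6,4,1 for degrees 0…4.
(3 - x + 2x^2) has coefficients 3,-1,2,0,0,0,0 for degrees 0…6.
Multiplying by (1 + x^3)^2 gives running coefficients 3,-1,2,6,-2,4,3 for degrees 0…6.
Finally multiplying by (1 + x + x^5), the product of all factors after the first has coefficients 3,2,1,8,4,5,6 for degrees 0…6.
[x^6] = 1·6 + 4·5 + 6·4 + 4·8 + 1·1 = 83.

83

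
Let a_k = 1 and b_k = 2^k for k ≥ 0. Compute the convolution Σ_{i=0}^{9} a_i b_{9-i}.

1023

Write out a_i and b_{9-i} for i = 0,…,9 and sum the products.
Σ = 1·512 + 1·256 + 1·128 + 1·64 + 1·32 + 1·16 + 1·8 + 1·4 + 1·2 + 1·1 = 1023.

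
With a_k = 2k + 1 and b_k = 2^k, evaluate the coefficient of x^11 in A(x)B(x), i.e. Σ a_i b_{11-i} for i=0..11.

12261

This is [x^11] in the product of the two ordinary generating functions.
Σ = 1·2048 + 3·1024 + 5·512 + 7·256 + 9·128 + 11·64 + 13·32 + 15·16 + 17·8 + 19·4 + 21·2 + 23·1 = 12261.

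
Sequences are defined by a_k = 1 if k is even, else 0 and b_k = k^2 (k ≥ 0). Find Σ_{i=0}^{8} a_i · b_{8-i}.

120

The convolution is the x^8 coefficient of A(x)B(x).
Σ = 1·64 + 0·49 + 1·36 + 0·25 + 1·16 + 0·9 + 1·4 + 0·1 + 1·0 = 120.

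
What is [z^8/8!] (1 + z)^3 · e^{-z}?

The EGF product rule gives c_8 = Σ_{k_1+k_2=8} C(8; k_1,k_2) · ∏ g_i(k_i), where (1+z)^3 gives the falling factorial (3)_k; e^{-z} gives (-1)^k.
g_1(k) for k = 0…8: 1, 3, 6, 6, 0, 0, 0, 0, 0.
g_2(k) for k = 0…8: 1, -1, 1, -1, 1, -1, 1, -1, 1.
c_8 = Σ_k C(8,k)·g_1(k)·g_2(8−k) = 1·1·1 + 8·3·(-1) + 28·6·1 + 56·6·(-1) = 1 − 24 + 168 − 336 = -191.

-191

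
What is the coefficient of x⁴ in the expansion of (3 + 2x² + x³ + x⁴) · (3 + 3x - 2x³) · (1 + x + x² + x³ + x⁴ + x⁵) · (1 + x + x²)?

84

(3 + 2x² + x³ + x⁴) has coefficients 3,0,2,1,1 for degrees 0…4.
(3 + 3x - 2x³) has coefficients 3,3,0,-2,0 for degrees 0…4.
Multiplying by (1 + x + x² + x³ + x⁴ + x⁵) gives running coefficients 3,6,6,4,4 for degrees 0…4.
Finally multiplying by (1 + x + x²), the product of all factors after the first has coefficients 3,9,15,16,14 for degrees 0…4.
[x⁴] = 3·14 + 2·15 + 1·9 + 1·3 = 84.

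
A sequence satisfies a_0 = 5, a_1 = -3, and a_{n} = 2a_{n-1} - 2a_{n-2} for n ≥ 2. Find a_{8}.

80

The ordinary generating function has denominator 1 - 2z + 2z^2.
Iterating the recurrence: a_0,…,a_{8} = 5, -3, -16, -26, -20, 12, 64, 104, 80.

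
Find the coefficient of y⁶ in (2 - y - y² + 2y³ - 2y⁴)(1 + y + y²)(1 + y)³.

-5

(2 - y - y² + 2y³ - 2y⁴) has coefficients 2,-1,-1,2,-2 for degrees 0…4.
(1 + y + y²) has coefficients 1,1,1,0,0,0,0 for degrees 0…6.
Finally multiplying by (1 + y)³, the product of all factors after the first has coefficients 1,4,7,7,4,1,0 for degrees 0…6.
[y⁶] = 2·0 − 1·1 − 1·4 + 2·7 − 2·7 = -5.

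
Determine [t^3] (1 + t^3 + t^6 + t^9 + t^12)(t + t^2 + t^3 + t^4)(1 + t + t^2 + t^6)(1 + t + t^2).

(1 + t^3 + t^6 + t^9 + t^12) has coefficients 1,0,0,1 for degrees 0…3.
(t + t^2 + t^3 + t^4) has coefficients 0,1,1,1 for degrees 0…3.
Multiplying by (1 + t + t^2 + t^6) gives running coefficients 0,1,2,3 for degrees 0…3.
Finally multiplying by (1 + t + t^2), the product of all factors after the first has coefficients 0,1,3,6 for degrees 0…3.
[t^3] = 1·6 + 1·0 = 6.

6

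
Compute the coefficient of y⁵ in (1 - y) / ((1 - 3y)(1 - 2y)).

Partial fractions give a closed form: a_n = (2)·3^n + (-1)·2^n.
At n = 5: a_5 = 454.

454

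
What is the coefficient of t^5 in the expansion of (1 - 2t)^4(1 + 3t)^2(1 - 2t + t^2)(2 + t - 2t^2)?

-655

(1 - 2t)^4 has coefficients 1,-8,24,-32,16 for degrees 0…4.
(1 + 3t)^2 has coefficients 1,6,9,0,0,0 for degrees 0…5.
Multiplying by (1 - 2t + t^2) gives running coefficients 1,4,-2,-12,9,0 for degrees 0…5.
Finally multiplying by (2 + t - 2t^2), the product of all factors after the first has coefficients 2,9,-2,-34,10,33 for degrees 0…5.
[t^5] = 1·33 − 8·10 + 24·(-34) − 32·(-2) + 16·9 = -655.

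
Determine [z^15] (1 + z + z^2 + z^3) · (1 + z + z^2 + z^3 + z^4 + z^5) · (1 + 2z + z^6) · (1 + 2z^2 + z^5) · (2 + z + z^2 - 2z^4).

-9

(1 + z + z^2 + z^3) has coefficients 1,1,1,1 for degrees 0…3.
(1 + z + z^2 + z^3 + z^4 + z^5) has coefficients 1,1,1,1,1,1,0,0,0,0,0,0,0,0,0,0 for degrees 0…15.
Multiplying by (1 + 2z + z^6) gives running coefficients 1,3,3,3,3,3,3,1,1,1,1,1,0,0,0,0 for degrees 0…15.
Multiplying by (1 + 2z^2 + z^5) gives running coefficients 1,3,5,9,9,10,12,10,10,6,6,6,3,3,1,1 for degrees 0…15.
Finally multiplying by (2 + z + z^2 - 2z^4), the product of all factors after the first has coefficients 2,7,14,26,30,32,33,24,24,12,4,4,-2,3,-4,-6 for degrees 0…15.
[z^15] = 1·(-6) + 1·(-4) + 1·3 + 1·(-2) = -9.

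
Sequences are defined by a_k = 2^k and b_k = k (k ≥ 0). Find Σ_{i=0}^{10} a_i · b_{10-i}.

This is [x^10] in the product of the two ordinary generating functions.
Σ = 1·10 + 2·9 + 4·8 + 8·7 + 16·6 + 32·5 + 64·4 + 128·3 + 256·2 + 512·1 + 1024·0 = 2036.

2036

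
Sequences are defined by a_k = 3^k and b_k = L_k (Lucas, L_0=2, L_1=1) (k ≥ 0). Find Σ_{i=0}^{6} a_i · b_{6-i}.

The convolution is the x^6 coefficient of A(x)B(x).
Σ = 1·18 + 3·11 + 9·7 + 27·4 + 81·3 + 243·1 + 729·2 = 2166.

2166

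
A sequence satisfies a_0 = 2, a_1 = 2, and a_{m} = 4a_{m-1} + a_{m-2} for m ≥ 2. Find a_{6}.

The ordinary generating function has denominator 1 - 4z - z^2.
Iterating the recurrence: a_0,…,a_{6} = 2, 2, 10, 42, 178, 754, 3194.

3194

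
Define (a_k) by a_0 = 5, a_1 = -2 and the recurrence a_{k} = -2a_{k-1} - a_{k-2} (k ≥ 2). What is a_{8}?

The ordinary generating function has denominator 1 + 2y + y^2.
Iterating the recurrence: a_0,…,a_{8} = 5, -2, -1, 4, -7, 10, -13, 16, -19.

-19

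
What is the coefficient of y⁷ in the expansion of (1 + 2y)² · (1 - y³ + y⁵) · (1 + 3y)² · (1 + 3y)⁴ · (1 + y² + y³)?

(1 + 2y)² has coefficients 1,4,4 for degrees 0…2.
(1 - y³ + y⁵) has coefficients 1,0,0,-1,0,1,0,0 for degrees 0…7.
Multiplying by (1 + 3y)² gives running coefficients 1,6,9,-1,-6,-8,6,9 for degrees 0…7.
Multiplying by (1 + 3y)⁴ gives running coefficients 1,18,135,539,1197,1324,207,-1080 for degrees 0…7.
Finally multiplying by (1 + y² + y³), the product of all factors after the first has coefficients 1,18,136,558,1350,1998,1943,1441 for degrees 0…7.
[y⁷] = 1·1441 + 4·1943 + 4·1998 = 17205.

17205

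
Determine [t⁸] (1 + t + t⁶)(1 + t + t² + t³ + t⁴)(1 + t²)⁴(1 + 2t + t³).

97

(1 + t + t⁶) has coefficients 1,1,0,0,0,0,1 for degrees 0…6.
(1 + t + t² + t³ + t⁴) has coefficients 1,1,1,1,1,0,0,0,0 for degrees 0…8.
Multiplying by (1 + t²)⁴ gives running coefficients 1,1,5,5,11,10,14,10,11 for degrees 0…8.
Finally multiplying by (1 + 2t + t³), the product of all factors after the first has coefficients 1,3,7,16,22,37,39,49,41 for degrees 0…8.
[t⁸] = 1·41 + 1·49 + 1·7 = 97.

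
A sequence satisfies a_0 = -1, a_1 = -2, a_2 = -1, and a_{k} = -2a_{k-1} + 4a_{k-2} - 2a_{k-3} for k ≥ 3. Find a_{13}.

-488416

The ordinary generating function has denominator 1 + 2z - 4z^2 + 2z^3.
Iterating the recurrence: a_0,…,a_{13} = -1, -2, -1, -4, 8, -30, 100, -336, 1132, -3808, 12816, -43128, 145136, -488416.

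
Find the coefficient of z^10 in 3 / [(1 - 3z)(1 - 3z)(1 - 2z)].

4795257

The denominator gives the recurrence a_n = 8a_(n−1) − 21a_(n−2) + 18a_(n−3) for n ≥ 3; the numerator fixes a_0 = 3, a_1 = 24, a_2 = 129.
Iterating: 3, 24, 129, 582, 2379, 9132, 33573, 119634, 416415, 1423320, 4795257, so a_10 = 4795257.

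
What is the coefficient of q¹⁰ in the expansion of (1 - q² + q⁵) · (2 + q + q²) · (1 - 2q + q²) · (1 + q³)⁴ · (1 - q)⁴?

86

(1 - q² + q⁵) has coefficients 1,0,-1,0,0,1 for degrees 0…5.
(2 + q + q²) has coefficients 2,1,1,0,0,0,0,0,0,0,0 for degrees 0…10.
Multiplying by (1 - 2q + q²) gives running coefficients 2,-3,1,-1,1,0,0,0,0,0,0 for degrees 0…10.
Multiplying by (1 + q³)⁴ gives running coefficients 2,-3,1,7,-11,4,8,-14,6,2,-6 for degrees 0…10.
Finally multiplying by (1 - q)⁴, the product of all factors after the first has coefficients 2,-11,25,-23,-19,83,-101,29,83,-134,86 for degrees 0…10.
[q¹⁰] = 1·86 − 1·83 + 1·83 = 86.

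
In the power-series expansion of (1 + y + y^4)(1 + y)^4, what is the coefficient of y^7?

(1 + y + y^4) has coefficients 1,1,0,0,1 for degrees 0…4.
(1 + y)^4 has coefficients 1,4,6,4,1,0,0,0 for degrees 0…7.
[y^7] = 1·0 + 1·0 + 1·4 = 4.

4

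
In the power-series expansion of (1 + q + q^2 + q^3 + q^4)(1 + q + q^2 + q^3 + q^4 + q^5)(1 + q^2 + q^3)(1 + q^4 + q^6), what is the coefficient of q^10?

(1 + q + q^2 + q^3 + q^4) has coefficients 1,1,1,1,1 for degrees 0…4.
(1 + q + q^2 + q^3 + q^4 + q^5) has coefficients 1,1,1,1,1,1,0,0,0,0,0 for degrees 0…10.
Multiplying by (1 + q^2 + q^3) gives running coefficients 1,1,2,3,3,3,2,2,1,0,0 for degrees 0…10.
Finally multiplying by (1 + q^4 + q^6), the product of all factors after the first has coefficients 1,1,2,3,4,4,5,6,6,6,5 for degrees 0…10.
[q^10] = 1·5 + 1·6 + 1·6 + 1·6 + 1·5 = 28.

28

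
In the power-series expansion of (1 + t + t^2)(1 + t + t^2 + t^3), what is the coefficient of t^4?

(1 + t + t^2) has coefficients 1,1,1 for degrees 0…2.
(1 + t + t^2 + t^3) has coefficients 1,1,1,1,0 for degrees 0…4.
[t^4] = 1·0 + 1·1 + 1·1 = 2.

2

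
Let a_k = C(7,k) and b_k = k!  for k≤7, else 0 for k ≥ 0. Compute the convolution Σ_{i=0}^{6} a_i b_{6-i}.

2372

Write out a_i and b_{6-i} for i = 0,…,6 and sum the products.
Σ = 1·720 + 7·120 + 21·24 + 35·6 + 35·2 + 21·1 + 7·1 = 2372.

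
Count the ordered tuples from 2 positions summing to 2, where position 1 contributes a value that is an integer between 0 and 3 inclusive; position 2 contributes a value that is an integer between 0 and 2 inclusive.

The generating function for the choices is (1 + z + z² + z³)·(1 + z + z²); the count is [z²].
(1 + z + z² + z³) has coefficients 1,1,1 for degrees 0…2.
(1 + z + z²) has coefficients 1,1,1 for degrees 0…2.
[z²] = 1·1 + 1·1 + 1·1 = 3.

3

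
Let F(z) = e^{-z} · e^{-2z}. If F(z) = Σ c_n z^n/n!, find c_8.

6561

The EGF product rule gives c_8 = Σ_{k_1+k_2=8} C(8; k_1,k_2) · ∏ g_i(k_i), where e^{-z} gives (-1)^k; e^{-2z} gives (-2)^k.
g_1(k) for k = 0…8: 1, -1, 1, -1, 1, -1, 1, -1, 1.
g_2(k) for k = 0…8: 1, -2, 4, -8, 16, -32, 64, -128, 256.
c_8 = Σ_k C(8,k)·g_1(k)·g_2(8−k) = 1·1·256 + 8·(-1)·(-128) + 28·1·64 + 56·(-1)·(-32) + 70·1·16 + 56·(-1)·(-8) + 28·1·4 + 8·(-1)·(-2) + 1·1·1 = 256 + 1024 + 1792 + 1792 + 1120 + 448 + 112 + 16 + 1 = 6561.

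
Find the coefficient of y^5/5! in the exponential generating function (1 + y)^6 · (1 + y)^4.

30240

The EGF product rule gives c_5 = Σ_{k_1+k_2=5} C(5; k_1,k_2) · ∏ g_i(k_i), where (1+y)^6 gives the falling factorial (6)_k; (1+y)^4 gives the falling factorial (4)_k.
g_1(k) for k = 0…5: 1, 6, 30, 120, 360, 720.
g_2(k) for k = 0…5: 1, 4, 12, 24, 24, 0.
c_5 = Σ_k C(5,k)·g_1(k)·g_2(5−k) = 5·6·24 + 10·30·24 + 10·120·12 + 5·360·4 + 1·720·1 = 720 + 7200 + 14400 + 7200 + 720 = 30240.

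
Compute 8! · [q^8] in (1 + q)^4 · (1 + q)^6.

1814400

The EGF product rule gives c_8 = Σ_{k_1+k_2=8} C(8; k_1,k_2) · ∏ g_i(k_i), where (1+q)^4 gives the falling factorial (4)_k; (1+q)^6 gives the falling factorial (6)_k.
g_1(k) for k = 0…8: 1, 4, 12, 24, 24, 0, 0, 0, 0.
g_2(k) for k = 0…8: 1, 6, 30, 120, 360, 720, 720, 0, 0.
c_8 = Σ_k C(8,k)·g_1(k)·g_2(8−k) = 28·12·720 + 56·24·720 + 70·24·360 = 241920 + 967680 + 604800 = 1814400.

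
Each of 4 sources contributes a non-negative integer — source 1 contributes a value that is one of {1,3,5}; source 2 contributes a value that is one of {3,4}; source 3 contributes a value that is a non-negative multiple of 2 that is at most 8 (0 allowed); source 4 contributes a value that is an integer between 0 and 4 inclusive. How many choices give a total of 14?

The generating function for the choices is (y + y^3 + y^5)·(y^3 + y^4)·(1 + y^2 + y^4 + y^6 + y^8)·(1 + y + y^2 + y^3 + y^4); the count is [y^14].
(y + y^3 + y^5) has coefficients 0,1,0,1,0,1 for degrees 0…5.
(y^3 + y^4) has coefficients 0,0,0,1,1,0,0,0,0,0,0,0,0,0,0 for degrees 0…14.
Multiplying by (1 + y^2 + y^4 + y^6 + y^8) gives running coefficients 0,0,0,1,1,1,1,1,1,1,1,1,1,0,0 for degrees 0…14.
Finally multiplying by (1 + y + y^2 + y^3 + y^4), the product of all factors after the first has coefficients 0,0,0,1,2,3,4,5,5,5,5,5,5,4,3 for degrees 0…14.
[y^14] = 1·4 + 1·5 + 1·5 = 14.

14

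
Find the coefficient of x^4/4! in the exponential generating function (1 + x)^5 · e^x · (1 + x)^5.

8501

The EGF product rule gives c_4 = Σ_{k_1+k_2+k_3=4} C(4; k_1,k_2,k_3) · ∏ g_i(k_i), where (1+x)^5 gives the falling factorial (5)_k; e^x gives (1)^k; (1+x)^5 gives the falling factorial (5)_k.
g_1(k) for k = 0…4: 1, 5, 20, 60, 120.
g_2(k) for k = 0…4: 1, 1, 1, 1, 1.
g_3(k) for k = 0…4: 1, 5, 20, 60, 120.
First combine the last two factors: h(k) = Σ_j C(k,j)·g_2(j)·g_3(k−j) for k = 0…4: 1, 6, 31, 136, 501.
c_4 = Σ_k C(4,k)·g_1(k)·h(4−k) = 1·1·501 + 4·5·136 + 6·20·31 + 4·60·6 + 1·120·1 = 501 + 2720 + 3720 + 1440 + 120 = 8501.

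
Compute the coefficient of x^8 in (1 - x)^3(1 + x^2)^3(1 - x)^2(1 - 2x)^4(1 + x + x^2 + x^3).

1275

(1 - x)^3 has coefficients 1,-3,3,-1 for degrees 0…3.
(1 + x^2)^3 has coefficients 1,0,3,0,3,0,1,0,0 for degrees 0…8.
Multiplying by (1 - x)^2 gives running coefficients 1,-2,4,-6,6,-6,4,-2,1 for degrees 0…8.
Multiplying by (1 - 2x)^4 gives running coefficients 1,-10,44,-118,230,-358,452,-466,401 for degrees 0…8.
Finally multiplying by (1 + x + x^2 + x^3), the product of all factors after the first has coefficients 1,-9,35,-83,146,-202,206,-142,29 for degrees 0…8.
[x^8] = 1·29 − 3·(-142) + 3·206 − 1·(-202) = 1275.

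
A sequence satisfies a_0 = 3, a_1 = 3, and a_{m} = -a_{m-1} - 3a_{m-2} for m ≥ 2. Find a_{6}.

-57

The ordinary generating function has denominator 1 + z + 3z^2.
Iterating the recurrence: a_0,…,a_{6} = 3, 3, -12, 3, 33, -42, -57.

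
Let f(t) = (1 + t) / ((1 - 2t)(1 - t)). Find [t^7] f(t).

Partial fractions give a closed form: a_n = (3)·2^n + (-2)·1^n.
At n = 7: a_7 = 382.

382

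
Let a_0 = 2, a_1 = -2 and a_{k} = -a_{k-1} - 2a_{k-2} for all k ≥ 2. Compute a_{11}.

-90

The ordinary generating function has denominator 1 + q + 2q^2.
Iterating the recurrence: a_0,…,a_{11} = 2, -2, -2, 6, -2, -10, 14, 6, -34, 22, 46, -90.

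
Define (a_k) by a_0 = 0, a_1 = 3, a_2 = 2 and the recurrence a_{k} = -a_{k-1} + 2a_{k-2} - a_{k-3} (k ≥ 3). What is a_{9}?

186

The ordinary generating function has denominator 1 + t - 2t^2 + t^3.
Iterating the recurrence: a_0,…,a_{9} = 0, 3, 2, 4, -3, 9, -19, 40, -87, 186.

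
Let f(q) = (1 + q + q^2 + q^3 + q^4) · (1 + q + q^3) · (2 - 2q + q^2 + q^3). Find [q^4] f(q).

(1 + q + q^2 + q^3 + q^4) has coefficients 1,1,1,1,1 for degrees 0…4.
(1 + q + q^3) has coefficients 1,1,0,1,0 for degrees 0…4.
Finally multiplying by (2 - 2q + q^2 + q^3), the product of all factors after the first has coefficients 2,0,-1,4,-1 for degrees 0…4.
[q^4] = 1·(-1) + 1·4 + 1·(-1) + 1·0 + 1·2 = 4.

4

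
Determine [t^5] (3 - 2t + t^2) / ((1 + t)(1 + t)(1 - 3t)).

325

The denominator gives the recurrence a_n = a_(n−1) + 5a_(n−2) + 3a_(n−3) for n ≥ 3; the numerator fixes a_0 = 3, a_1 = 1, a_2 = 17.
Iterating: 3, 1, 17, 31, 119, 325, so a_5 = 325.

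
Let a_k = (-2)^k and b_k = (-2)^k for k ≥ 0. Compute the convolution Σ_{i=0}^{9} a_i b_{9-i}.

This is [x^9] in the product of the two ordinary generating functions.
Σ = 1·(-512) − 2·256 + 4·(-128) − 8·64 + 16·(-32) − 32·16 + 64·(-8) − 128·4 + 256·(-2) − 512·1 = -5120.

-5120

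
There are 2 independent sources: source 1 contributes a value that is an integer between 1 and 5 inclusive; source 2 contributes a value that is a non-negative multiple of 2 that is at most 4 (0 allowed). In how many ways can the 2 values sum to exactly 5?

3

The generating function for the choices is (y + y^2 + y^3 + y^4 + y^5)·(1 + y^2 + y^4); the count is [y^5].
(y + y^2 + y^3 + y^4 + y^5) has coefficients 0,1,1,1,1,1 for degrees 0…5.
(1 + y^2 + y^4) has coefficients 1,0,1,0,1,0 for degrees 0…5.
[y^5] = 1·1 + 1·0 + 1·1 + 1·0 + 1·1 = 3.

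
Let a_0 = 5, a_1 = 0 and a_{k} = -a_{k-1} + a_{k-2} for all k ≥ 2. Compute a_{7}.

-40

The ordinary generating function has denominator 1 + t - t^2.
Iterating the recurrence: a_0,…,a_{7} = 5, 0, 5, -5, 10, -15, 25, -40.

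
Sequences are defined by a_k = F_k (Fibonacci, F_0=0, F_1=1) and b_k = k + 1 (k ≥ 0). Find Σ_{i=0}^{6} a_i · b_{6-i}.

The convolution is the x^6 coefficient of A(x)B(x).
Σ = 0·7 + 1·6 + 1·5 + 2·4 + 3·3 + 5·2 + 8·1 = 46.

46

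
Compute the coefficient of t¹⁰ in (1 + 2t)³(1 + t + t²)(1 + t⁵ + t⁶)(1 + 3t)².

(1 + 2t)³ has coefficients 1,6,12,8 for degrees 0…3.
(1 + t + t²) has coefficients 1,1,1,0,0,0,0,0,0,0,0 for degrees 0…10.
Multiplying by (1 + t⁵ + t⁶) gives running coefficients 1,1,1,0,0,1,2,2,1,0,0 for degrees 0…10.
Finally multiplying by (1 + 3t)², the product of all factors after the first has coefficients 1,7,16,15,9,1,8,23,31,24,9 for degrees 0…10.
[t¹⁰] = 1·9 + 6·24 + 12·31 + 8·23 = 709.

709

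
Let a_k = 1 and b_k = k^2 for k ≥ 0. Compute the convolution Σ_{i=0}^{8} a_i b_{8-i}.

The convolution is the x^8 coefficient of A(x)B(x).
Σ = 1·64 + 1·49 + 1·36 + 1·25 + 1·16 + 1·9 + 1·4 + 1·1 + 1·0 = 204.

204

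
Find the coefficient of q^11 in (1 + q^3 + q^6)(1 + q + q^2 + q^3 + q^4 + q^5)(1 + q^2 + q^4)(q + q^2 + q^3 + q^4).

22

(1 + q^3 + q^6) has coefficients 1,0,0,1,0,0,1 for degrees 0…6.
(1 + q + q^2 + q^3 + q^4 + q^5) has coefficients 1,1,1,1,1,1,0,0,0,0,0,0 for degrees 0…11.
Multiplying by (1 + q^2 + q^4) gives running coefficients 1,1,2,2,3,3,2,2,1,1,0,0 for degrees 0…11.
Finally multiplying by (q + q^2 + q^3 + q^4), the product of all factors after the first has coefficients 0,1,2,4,6,8,10,10,10,8,6,4 for degrees 0…11.
[q^11] = 1·4 + 1·10 + 1·8 = 22.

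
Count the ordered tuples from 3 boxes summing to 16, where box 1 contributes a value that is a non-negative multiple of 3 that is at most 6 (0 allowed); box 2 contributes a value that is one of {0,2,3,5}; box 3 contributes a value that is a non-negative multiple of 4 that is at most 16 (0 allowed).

The generating function for the choices is (1 + y³ + y⁶)·(1 + y² + y³ + y⁵)·(1 + y⁴ + y⁸ + y¹² + y¹⁶); the count is [y¹⁶].
(1 + y³ + y⁶) has coefficients 1,0,0,1,0,0,1 for degrees 0…6.
(1 + y² + y³ + y⁵) has coefficients 1,0,1,1,0,1,0,0,0,0,0,0,0,0,0,0,0 for degrees 0…16.
Finally multiplying by (1 + y⁴ + y⁸ + y¹² + y¹⁶), the product of all factors after the first has coefficients 1,0,1,1,1,1,1,1,1,1,1,1,1,1,1,1,1 for degrees 0…16.
[y¹⁶] = 1·1 + 1·1 + 1·1 = 3.

3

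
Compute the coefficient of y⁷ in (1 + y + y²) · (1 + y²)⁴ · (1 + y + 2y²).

(1 + y + y²) has coefficients 1,1,1 for degrees 0…2.
(1 + y²)⁴ has coefficients 1,0,4,0,6,0,4,0 for degrees 0…7.
Finally multiplying by (1 + y + 2y²), the product of all factors after the first has coefficients 1,1,6,4,14,6,16,4 for degrees 0…7.
[y⁷] = 1·4 + 1·16 + 1·6 = 26.

26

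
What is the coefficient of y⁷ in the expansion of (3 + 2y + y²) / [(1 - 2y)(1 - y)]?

The denominator gives the recurrence a_n = 3a_(n−1) − 2a_(n−2) for n ≥ 3; the numerator fixes a_0 = 3, a_1 = 11, a_2 = 28.
Iterating: 3, 11, 28, 62, 130, 266, 538, 1082, so a_7 = 1082.

1082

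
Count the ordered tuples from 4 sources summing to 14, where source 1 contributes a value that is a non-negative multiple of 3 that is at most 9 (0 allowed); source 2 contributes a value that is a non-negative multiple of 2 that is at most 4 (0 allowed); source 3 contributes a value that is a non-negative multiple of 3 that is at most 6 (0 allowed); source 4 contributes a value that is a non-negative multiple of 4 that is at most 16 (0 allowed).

The generating function for the choices is (1 + z^3 + z^6 + z^9)·(1 + z^2 + z^4)·(1 + z^3 + z^6)·(1 + z^4 + z^8 + z^12 + z^16); the count is [z^14].
(1 + z^3 + z^6 + z^9) has coefficients 1,0,0,1,0,0,1,0,0,1 for degrees 0…9.
(1 + z^2 + z^4) has coefficients 1,0,1,0,1,0,0,0,0,0,0,0,0,0,0 for degrees 0…14.
Multiplying by (1 + z^3 + z^6) gives running coefficients 1,0,1,1,1,1,1,1,1,0,1,0,0,0,0 for degrees 0…14.
Finally multiplying by (1 + z^4 + z^8 + z^12 + z^16), the product of all factors after the first has coefficients 1,0,1,1,2,1,2,2,3,1,3,2,3,1,3 for degrees 0…14.
[z^14] = 1·3 + 1·2 + 1·3 + 1·1 = 9.

9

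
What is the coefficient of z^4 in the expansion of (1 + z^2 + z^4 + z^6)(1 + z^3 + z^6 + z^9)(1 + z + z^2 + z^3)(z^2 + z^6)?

(1 + z^2 + z^4 + z^6) has coefficients 1,0,1,0,1 for degrees 0…4.
(1 + z^3 + z^6 + z^9) has coefficients 1,0,0,1,0 for degrees 0…4.
Multiplying by (1 + z + z^2 + z^3) gives running coefficients 1,1,1,2,1 for degrees 0…4.
Finally multiplying by (z^2 + z^6), the product of all factors after the first has coefficients 0,0,1,1,1 for degrees 0…4.
[z^4] = 1·1 + 1·1 + 1·0 = 2.

2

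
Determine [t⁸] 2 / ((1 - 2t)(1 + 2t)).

Partial fractions give a closed form: a_n = (1)·2^n + (1)·(-2)^n.
At n = 8: a_8 = 512.

512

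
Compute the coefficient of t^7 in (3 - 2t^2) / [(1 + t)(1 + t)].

-12

The denominator gives the recurrence a_n = −2a_(n−1) − a_(n−2) for n ≥ 3; the numerator fixes a_0 = 3, a_1 = -6, a_2 = 7.
Iterating: 3, -6, 7, -8, 9, -10, 11, -12, so a_7 = -12.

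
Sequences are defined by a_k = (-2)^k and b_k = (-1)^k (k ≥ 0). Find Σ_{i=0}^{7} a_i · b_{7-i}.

-255

This is [x^7] in the product of the two ordinary generating functions.
Σ = 1·(-1) − 2·1 + 4·(-1) − 8·1 + 16·(-1) − 32·1 + 64·(-1) − 128·1 = -255.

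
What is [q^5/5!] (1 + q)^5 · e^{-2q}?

88

The EGF product rule gives c_5 = Σ_{k_1+k_2=5} C(5; k_1,k_2) · ∏ g_i(k_i), where (1+q)^5 gives the falling factorial (5)_k; e^{-2q} gives (-2)^k.
g_1(k) for k = 0…5: 1, 5, 20, 60, 120, 120.
g_2(k) for k = 0…5: 1, -2, 4, -8, 16, -32.
c_5 = Σ_k C(5,k)·g_1(k)·g_2(5−k) = 1·1·(-32) + 5·5·16 + 10·20·(-8) + 10·60·4 + 5·120·(-2) + 1·120·1 = −32 + 400 − 1600 + 2400 − 1200 + 120 = 88.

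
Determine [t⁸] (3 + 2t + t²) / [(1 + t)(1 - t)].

4

The denominator gives the recurrence a_n = a_(n−2) for n ≥ 3; the numerator fixes a_0 = 3, a_1 = 2, a_2 = 4.
Iterating: 3, 2, 4, 2, 4, 2, 4, 2, 4, so a_8 = 4.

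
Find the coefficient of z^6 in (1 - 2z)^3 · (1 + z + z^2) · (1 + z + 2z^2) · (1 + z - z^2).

(1 - 2z)^3 has coefficients 1,-6,12,-8 for degrees 0…3.
(1 + z + z^2) has coefficients 1,1,1,0,0,0,0 for degrees 0…6.
Multiplying by (1 + z + 2z^2) gives running coefficients 1,2,4,3,2,0,0 for degrees 0…6.
Finally multiplying by (1 + z - z^2), the product of all factors after the first has coefficients 1,3,5,5,1,-1,-2 for degrees 0…6.
[z^6] = 1·(-2) − 6·(-1) + 12·1 − 8·5 = -24.

-24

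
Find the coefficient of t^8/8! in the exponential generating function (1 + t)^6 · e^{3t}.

The EGF product rule gives c_8 = Σ_{k_1+k_2=8} C(8; k_1,k_2) · ∏ g_i(k_i), where (1+t)^6 gives the falling factorial (6)_k; e^{3t} gives (3)^k.
g_1(k) for k = 0…8: 1, 6, 30, 120, 360, 720, 720, 0, 0.
g_2(k) for k = 0…8: 1, 3, 9, 27, 81, 243, 729, 2187, 6561.
c_8 = Σ_k C(8,k)·g_1(k)·g_2(8−k) = 1·1·6561 + 8·6·2187 + 28·30·729 + 56·120·243 + 70·360·81 + 56·720·27 + 28·720·9 = 6561 + 104976 + 612360 + 1632960 + 2041200 + 1088640 + 181440 = 5668137.

5668137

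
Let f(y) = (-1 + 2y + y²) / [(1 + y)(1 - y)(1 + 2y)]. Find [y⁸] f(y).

-596

The denominator gives the recurrence a_n = −2a_(n−1) + a_(n−2) + 2a_(n−3) for n ≥ 3; the numerator fixes a_0 = -1, a_1 = 4, a_2 = -8.
Iterating: -1, 4, -8, 18, -36, 74, -148, 298, -596, so a_8 = -596.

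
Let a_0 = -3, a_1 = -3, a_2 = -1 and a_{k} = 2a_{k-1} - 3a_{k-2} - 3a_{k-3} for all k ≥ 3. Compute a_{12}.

The ordinary generating function has denominator 1 - 2t + 3t^2 + 3t^3.
Iterating the recurrence: a_0,…,a_{12} = -3, -3, -1, 16, 44, 43, -94, -449, -745, 139, 3860, 9538, 7079.

7079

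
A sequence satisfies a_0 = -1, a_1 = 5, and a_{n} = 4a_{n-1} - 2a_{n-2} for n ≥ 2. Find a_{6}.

The ordinary generating function has denominator 1 - 4z + 2z^2.
Iterating the recurrence: a_0,…,a_{6} = -1, 5, 22, 78, 268, 916, 3128.

3128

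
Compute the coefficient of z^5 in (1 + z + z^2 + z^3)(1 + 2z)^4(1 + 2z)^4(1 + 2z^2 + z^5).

(1 + z + z^2 + z^3) has coefficients 1,1,1,1 for degrees 0…3.
(1 + 2z)^4 has coefficients 1,8,24,32,16,0 for degrees 0…5.
Multiplying by (1 + 2z)^4 gives running coefficients 1,16,112,448,1120,1792 for degrees 0…5.
Finally multiplying by (1 + 2z^2 + z^5), the product of all factors after the first has coefficients 1,16,114,480,1344,2689 for degrees 0…5.
[z^5] = 1·2689 + 1·1344 + 1·480 + 1·114 = 4627.

4627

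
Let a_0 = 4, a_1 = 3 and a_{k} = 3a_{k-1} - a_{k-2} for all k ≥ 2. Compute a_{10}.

9959

The ordinary generating function has denominator 1 - 3y + y^2.
Iterating the recurrence: a_0,…,a_{10} = 4, 3, 5, 12, 31, 81, 212, 555, 1453, 3804, 9959.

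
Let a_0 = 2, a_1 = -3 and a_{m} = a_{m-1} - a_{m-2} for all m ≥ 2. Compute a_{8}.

-5

The ordinary generating function has denominator 1 - q + q^2.
Iterating the recurrence: a_0,…,a_{8} = 2, -3, -5, -2, 3, 5, 2, -3, -5.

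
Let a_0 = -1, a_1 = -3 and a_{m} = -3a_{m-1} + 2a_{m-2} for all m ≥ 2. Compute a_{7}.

-4299

The ordinary generating function has denominator 1 + 3q - 2q^2.
Iterating the recurrence: a_0,…,a_{7} = -1, -3, 7, -27, 95, -339, 1207, -4299.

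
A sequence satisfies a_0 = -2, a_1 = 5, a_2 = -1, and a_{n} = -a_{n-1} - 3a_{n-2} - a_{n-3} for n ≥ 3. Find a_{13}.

The ordinary generating function has denominator 1 + y + 3y^2 + y^3.
Iterating the recurrence: a_0,…,a_{13} = -2, 5, -1, -12, 10, 27, -45, -46, 154, 29, -445, 204, 1102, -1269.

-1269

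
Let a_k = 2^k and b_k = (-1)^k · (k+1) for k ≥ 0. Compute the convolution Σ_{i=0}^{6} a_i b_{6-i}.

31

Write out a_i and b_{6-i} for i = 0,…,6 and sum the products.
Σ = 1·7 + 2·(-6) + 4·5 + 8·(-4) + 16·3 + 32·(-2) + 64·1 = 31.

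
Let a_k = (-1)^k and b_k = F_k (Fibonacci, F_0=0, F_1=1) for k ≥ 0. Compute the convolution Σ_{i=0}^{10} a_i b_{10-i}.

33

This is [x^10] in the product of the two ordinary generating functions.
Σ = 1·55 − 1·34 + 1·21 − 1·13 + 1·8 − 1·5 + 1·3 − 1·2 + 1·1 − 1·1 + 1·0 = 33.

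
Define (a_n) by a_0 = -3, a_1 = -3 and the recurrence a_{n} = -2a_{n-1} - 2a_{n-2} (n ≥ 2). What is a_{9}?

The ordinary generating function has denominator 1 + 2q + 2q^2.
Iterating the recurrence: a_0,…,a_{9} = -3, -3, 12, -18, 12, 12, -48, 72, -48, -48.

-48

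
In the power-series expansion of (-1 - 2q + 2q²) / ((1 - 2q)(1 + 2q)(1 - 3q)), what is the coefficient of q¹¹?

-457715

The denominator gives the recurrence a_n = 3a_(n−1) + 4a_(n−2) − 12a_(n−3) for n ≥ 3; the numerator fixes a_0 = -1, a_1 = -5, a_2 = -17.
Iterating: -1, -5, -17, -59, -185, -587, -1793, -5507, -16649, -50459, -151889, -457715, so a_11 = -457715.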